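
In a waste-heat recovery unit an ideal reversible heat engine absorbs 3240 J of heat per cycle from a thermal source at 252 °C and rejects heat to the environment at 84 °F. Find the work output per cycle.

W ≈ 1380 J

T_H = 252 °C → 252 + 273.15 = 525.15 K.
T_C = 84 °F → (84 − 32) × 5/9 = 28.89 °C = 302.04 K.
Carnot efficiency: η = 1 − T_C/T_H = 1 − 302.04/525.15 = 0.4249.
W = η·Q_H = 0.4249 × 3240 = 1380 J.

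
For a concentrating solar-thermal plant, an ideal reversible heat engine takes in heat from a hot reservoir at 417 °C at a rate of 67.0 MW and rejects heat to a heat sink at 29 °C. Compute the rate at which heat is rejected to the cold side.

T_H = 417 °C → 417 + 273.15 = 690.15 K.
T_C = 29 °C → 29 + 273.15 = 302.15 K.
For a reversible engine, η = 1 − T_C/T_H = 1 − 302.15/690.15 = 0.5622.
For a reversible cycle Q_C/Q_H = T_C/T_H, so Q_C = 67.0 × 302.15/690.15 = 29.3 MW.

Q̇_C ≈ 29.3 MW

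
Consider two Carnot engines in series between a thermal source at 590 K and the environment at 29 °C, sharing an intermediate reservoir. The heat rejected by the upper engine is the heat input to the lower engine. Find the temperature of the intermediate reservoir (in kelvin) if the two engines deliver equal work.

T_C = 29 °C → 29 + 273.15 = 302.15 K.
For reversible stages Q_m = Q_H·(T_m/T_H). Setting W₁ = Q_H(1 − T_m/T_H) equal to W₂ = Q_m(1 − T_C/T_m) = Q_H·(T_m − T_C)/T_H gives T_H − T_m = T_m − T_C, so T_m = (T_H + T_C)/2 = (590.00 + 302.15)/2 = 446 K.

T_m ≈ 446 K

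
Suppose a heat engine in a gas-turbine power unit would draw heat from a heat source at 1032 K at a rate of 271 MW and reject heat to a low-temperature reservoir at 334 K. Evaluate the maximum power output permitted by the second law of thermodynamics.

The upper bound on efficiency is η_max = 1 − T_C/T_H = 1 − 334.00/1032.00 = 0.6764.
W_max = η_max · Q_H = 0.6764 × 271 = 183 MW.

Ẇ_max ≈ 183 MW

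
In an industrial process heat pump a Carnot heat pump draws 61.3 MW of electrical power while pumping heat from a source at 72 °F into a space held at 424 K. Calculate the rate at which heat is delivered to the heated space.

T_C = 72 °F → (72 − 32) × 5/9 = 22.22 °C = 295.37 K.
The Carnot heat-pump COP is COP_HP = T_H/(T_H − T_C) = 424.00/128.63 = 3.2963.
Q_H = COP_HP · W = 3.2963 × 61.3 = 202 MW.

Q̇_H ≈ 202 MW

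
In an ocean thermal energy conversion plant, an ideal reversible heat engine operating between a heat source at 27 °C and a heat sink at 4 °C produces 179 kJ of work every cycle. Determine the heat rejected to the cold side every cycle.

Q_C ≈ 2160 kJ

T_H = 27 °C → 27 + 273.15 = 300.15 K.
T_C = 4 °C → 4 + 273.15 = 277.15 K.
η_rev = 1 − T_C/T_H = 1 − 277.15/300.15 = 0.0766.
Since Q_C/Q_H = T_C/T_H and Q_H = W/η, Q_C = W·T_C/(T_H − T_C) = 179 × 277.15/23.00 = 2160 kJ.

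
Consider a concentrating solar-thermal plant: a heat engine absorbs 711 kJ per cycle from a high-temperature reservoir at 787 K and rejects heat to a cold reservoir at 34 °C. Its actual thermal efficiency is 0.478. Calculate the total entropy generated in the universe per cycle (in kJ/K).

T_C = 34 °C → 34 + 273.15 = 307.15 K.
W = η·Q_H = 0.478 × 711 = 339.9 kJ, so Q_C = Q_H − W = 371.1 kJ.
Reservoir entropy changes: ΔS_H = −Q_H/T_H = −711/787.00 = -0.9034 kJ/K and ΔS_C = +Q_C/T_C = 371.1/307.15 = 1.208 kJ/K.
ΔS_univ = −Q_H/T_H + Q_C/T_C = 0.305 kJ/K (> 0, since η = 0.478 < η_Carnot = 0.610).

ΔS_univ ≈ 0.305 kJ/K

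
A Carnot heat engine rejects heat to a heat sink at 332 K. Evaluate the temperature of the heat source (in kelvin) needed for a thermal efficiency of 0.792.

T_H ≈ 1600 K

From η = 1 − T_C/T_H, solving for T_H gives T_H = T_C/(1 − η) = 332.00/(1 − 0.792) = 1600 K.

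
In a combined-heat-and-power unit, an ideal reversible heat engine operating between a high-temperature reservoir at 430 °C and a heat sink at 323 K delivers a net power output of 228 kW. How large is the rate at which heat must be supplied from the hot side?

Q̇_H ≈ 422 kW

T_H = 430 °C → 430 + 273.15 = 703.15 K.
Since the cycle is reversible, η = 1 − T_C/T_H = 1 − 323.00/703.15 = 0.5406.
Q_H = W/η = 228/0.5406 = 422 kW.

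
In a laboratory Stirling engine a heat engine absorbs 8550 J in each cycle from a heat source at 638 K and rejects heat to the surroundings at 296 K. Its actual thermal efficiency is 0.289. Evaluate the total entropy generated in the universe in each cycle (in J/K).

W = η·Q_H = 0.289 × 8550 = 2471 J, so Q_C = Q_H − W = 6079 J.
Reservoir entropy changes: ΔS_H = −Q_H/T_H = −8550/638.00 = -13.40 J/K and ΔS_C = +Q_C/T_C = 6079/296.00 = 20.54 J/K.
ΔS_univ = −Q_H/T_H + Q_C/T_C = 7.14 J/K (> 0, since η = 0.289 < η_Carnot = 0.536).

ΔS_univ ≈ 7.14 J/K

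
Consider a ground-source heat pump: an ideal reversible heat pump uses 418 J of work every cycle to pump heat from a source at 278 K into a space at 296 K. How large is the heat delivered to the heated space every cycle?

Q_H ≈ 6870 J

COP_HP = T_H/(T_H − T_C) = 296.00/18.00 = 16.4444.
Q_H = COP_HP · W = 16.4444 × 418 = 6870 J.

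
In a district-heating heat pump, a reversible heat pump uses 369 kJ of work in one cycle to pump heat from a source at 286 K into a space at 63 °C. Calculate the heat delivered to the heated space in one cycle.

T_H = 63 °C → 63 + 273.15 = 336.15 K.
The Carnot heat-pump COP is COP_HP = T_H/(T_H − T_C) = 336.15/50.15 = 6.7029.
Q_H = COP_HP · W = 6.7029 × 369 = 2470 kJ.

Q_H ≈ 2470 kJ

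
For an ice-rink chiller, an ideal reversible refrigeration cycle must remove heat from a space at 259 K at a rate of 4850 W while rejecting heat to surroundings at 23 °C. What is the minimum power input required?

Ẇ_in ≈ 696 W

T_H = 23 °C → 23 + 273.15 = 296.15 K.
Carnot COP: COP_R = T_C/(T_H − T_C) = 259.00/37.15 = 6.9717.
W = Q_C/COP_R = 4850/6.9717 = 696 W.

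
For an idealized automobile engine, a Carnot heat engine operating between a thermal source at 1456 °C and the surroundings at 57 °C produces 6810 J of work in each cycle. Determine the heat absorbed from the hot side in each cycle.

Q_H ≈ 8417 J

T_H = 1456 °C → 1456 + 273.15 = 1729.15 K.
T_C = 57 °C → 57 + 273.15 = 330.15 K.
The Carnot efficiency is η = 1 − T_C/T_H = 1 − 330.15/1729.15 = 0.8091.
Q_H = W/η = 6810/0.8091 = 8417 J.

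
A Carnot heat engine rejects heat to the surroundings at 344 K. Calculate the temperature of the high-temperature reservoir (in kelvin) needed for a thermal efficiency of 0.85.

From η = 1 − T_C/T_H, solving for T_H gives T_H = T_C/(1 − η) = 344.00/(1 − 0.85) = 2290 K.

T_H ≈ 2290 K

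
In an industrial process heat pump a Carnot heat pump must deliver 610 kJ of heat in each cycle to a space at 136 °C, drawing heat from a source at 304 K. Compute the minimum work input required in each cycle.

T_H = 136 °C → 136 + 273.15 = 409.15 K.
Reversible heating COP: COP_HP = T_H/(T_H − T_C) = 409.15/105.15 = 3.8911.
W = Q_H/COP_HP = 610/3.8911 = 157 kJ.

W_in ≈ 157 kJ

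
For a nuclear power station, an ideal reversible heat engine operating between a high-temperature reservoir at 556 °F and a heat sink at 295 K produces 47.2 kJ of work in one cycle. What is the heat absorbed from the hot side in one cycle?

Q_H ≈ 98.9 kJ

T_H = 556 °F → (556 − 32) × 5/9 = 291.11 °C = 564.26 K.
Since the cycle is reversible, η = 1 − T_C/T_H = 1 − 295.00/564.26 = 0.4772.
Q_H = W/η = 47.2/0.4772 = 98.9 kJ.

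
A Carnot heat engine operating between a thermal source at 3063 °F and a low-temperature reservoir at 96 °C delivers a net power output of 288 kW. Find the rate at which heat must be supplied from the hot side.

T_H = 3063 °F → (3063 − 32) × 5/9 = 1683.89 °C = 1957.04 K.
T_C = 96 °C → 96 + 273.15 = 369.15 K.
The Carnot efficiency is η = 1 − T_C/T_H = 1 − 369.15/1957.04 = 0.8114.
Q_H = W/η = 288/0.8114 = 355.0 kW.

Q̇_H ≈ 355.0 kW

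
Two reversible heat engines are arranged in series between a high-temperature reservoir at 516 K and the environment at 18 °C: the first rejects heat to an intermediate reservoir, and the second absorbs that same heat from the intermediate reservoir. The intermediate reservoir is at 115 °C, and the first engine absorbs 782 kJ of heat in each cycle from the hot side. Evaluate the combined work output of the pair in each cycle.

T_C = 18 °C → 18 + 273.15 = 291.15 K.
Two reversible stages in series are equivalent to a single Carnot engine between T_H and T_C, so η_total = 1 − T_C/T_H = 1 − 291.15/516.00 = 0.4358.
W_total = η_total · Q_H = 0.4358 × 782 = 341 kJ.

W_total ≈ 341 kJ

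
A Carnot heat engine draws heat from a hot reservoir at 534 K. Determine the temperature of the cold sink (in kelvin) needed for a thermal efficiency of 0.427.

From η = 1 − T_C/T_H, T_C = T_H·(1 − η) = 534.00 × (1 − 0.427) = 306 K.

T_C ≈ 306 K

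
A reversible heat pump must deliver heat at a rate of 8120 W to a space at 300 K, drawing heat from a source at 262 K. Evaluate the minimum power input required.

Ẇ_in ≈ 1029 W

For a reversible heat pump, COP_HP = T_H/(T_H − T_C) = 300.00/38.00 = 7.8947.
W = Q_H/COP_HP = 8120/7.8947 = 1029 W.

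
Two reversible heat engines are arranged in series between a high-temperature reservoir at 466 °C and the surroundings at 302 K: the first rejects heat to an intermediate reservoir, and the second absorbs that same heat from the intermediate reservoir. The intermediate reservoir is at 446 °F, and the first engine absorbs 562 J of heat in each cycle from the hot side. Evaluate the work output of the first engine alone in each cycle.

T_H = 466 °C → 466 + 273.15 = 739.15 K.
T_m = 446 °F → (446 − 32) × 5/9 = 230.00 °C = 503.15 K.
First-stage efficiency η₁ = 1 − T_m/T_H = 1 − 503.15/739.15 = 0.3193.
W₁ = η₁·Q_H = 0.3193 × 562 = 179 J.

W₁ ≈ 179 J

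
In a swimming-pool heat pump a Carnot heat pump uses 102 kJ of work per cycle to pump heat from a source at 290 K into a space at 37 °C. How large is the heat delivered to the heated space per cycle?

Q_H ≈ 1570 kJ

T_H = 37 °C → 37 + 273.15 = 310.15 K.
For a reversible heat pump, COP_HP = T_H/(T_H − T_C) = 310.15/20.15 = 15.3921.
Q_H = COP_HP · W = 15.3921 × 102 = 1570 kJ.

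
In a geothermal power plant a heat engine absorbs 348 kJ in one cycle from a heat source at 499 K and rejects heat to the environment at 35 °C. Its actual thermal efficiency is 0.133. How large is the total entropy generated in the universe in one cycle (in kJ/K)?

T_C = 35 °C → 35 + 273.15 = 308.15 K.
W = η·Q_H = 0.133 × 348 = 46.28 kJ, so Q_C = Q_H − W = 301.7 kJ.
Entropy balance on the reservoirs: −Q_H/T_H = -0.6974 kJ/K, +Q_C/T_C = 0.9791 kJ/K.
ΔS_univ = −Q_H/T_H + Q_C/T_C = 0.282 kJ/K (> 0, since η = 0.133 < η_Carnot = 0.382).

ΔS_univ ≈ 0.282 kJ/K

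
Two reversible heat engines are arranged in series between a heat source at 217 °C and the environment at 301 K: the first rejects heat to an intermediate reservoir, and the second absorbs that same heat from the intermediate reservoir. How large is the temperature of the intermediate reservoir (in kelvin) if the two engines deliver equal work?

T_m ≈ 395.6 K

T_H = 217 °C → 217 + 273.15 = 490.15 K.
For reversible stages Q_m = Q_H·(T_m/T_H). Setting W₁ = Q_H(1 − T_m/T_H) equal to W₂ = Q_m(1 − T_C/T_m) = Q_H·(T_m − T_C)/T_H gives T_H − T_m = T_m − T_C, so T_m = (T_H + T_C)/2 = (490.15 + 301.00)/2 = 395.6 K.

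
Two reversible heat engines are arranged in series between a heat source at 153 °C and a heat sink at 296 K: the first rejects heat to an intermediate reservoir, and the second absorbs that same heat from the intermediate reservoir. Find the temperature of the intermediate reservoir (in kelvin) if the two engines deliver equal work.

T_H = 153 °C → 153 + 273.15 = 426.15 K.
For reversible stages Q_m = Q_H·(T_m/T_H). Setting W₁ = Q_H(1 − T_m/T_H) equal to W₂ = Q_m(1 − T_C/T_m) = Q_H·(T_m − T_C)/T_H gives T_H − T_m = T_m − T_C, so T_m = (T_H + T_C)/2 = (426.15 + 296.00)/2 = 361 K.

T_m ≈ 361 K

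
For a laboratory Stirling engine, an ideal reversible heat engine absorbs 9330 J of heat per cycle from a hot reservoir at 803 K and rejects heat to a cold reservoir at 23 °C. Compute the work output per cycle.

T_C = 23 °C → 23 + 273.15 = 296.15 K.
The Carnot efficiency is η = 1 − T_C/T_H = 1 − 296.15/803.00 = 0.6312.
W = η·Q_H = 0.6312 × 9330 = 5890 J.

W ≈ 5890 J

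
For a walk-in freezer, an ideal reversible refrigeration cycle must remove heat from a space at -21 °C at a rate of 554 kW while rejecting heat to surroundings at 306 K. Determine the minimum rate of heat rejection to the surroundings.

T_C = -21 °C → -21 + 273.15 = 252.15 K.
For a reversible cycle Q_H/Q_C = T_H/T_C, so Q_H = Q_C·T_H/T_C = 554 × 306.00/252.15 = 672 kW.

Q̇_H ≈ 672 kW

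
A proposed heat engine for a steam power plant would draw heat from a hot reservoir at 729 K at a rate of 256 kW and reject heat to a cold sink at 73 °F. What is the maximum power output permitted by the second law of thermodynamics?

Ẇ_max ≈ 152 kW

T_C = 73 °F → (73 − 32) × 5/9 = 22.78 °C = 295.93 K.
The upper bound on efficiency is η_max = 1 − T_C/T_H = 1 − 295.93/729.00 = 0.5941.
W_max = η_max · Q_H = 0.5941 × 256 = 152 kW.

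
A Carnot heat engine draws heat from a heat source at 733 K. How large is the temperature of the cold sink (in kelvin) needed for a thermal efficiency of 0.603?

T_C ≈ 291.0 K

From η = 1 − T_C/T_H, T_C = T_H·(1 − η) = 733.00 × (1 − 0.603) = 291.0 K.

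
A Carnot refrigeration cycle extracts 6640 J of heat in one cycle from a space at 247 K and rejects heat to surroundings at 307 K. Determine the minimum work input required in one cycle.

W_in ≈ 1610 J

Carnot COP: COP_R = T_C/(T_H − T_C) = 247.00/60.00 = 4.1167.
W = Q_C/COP_R = 6640/4.1167 = 1610 J.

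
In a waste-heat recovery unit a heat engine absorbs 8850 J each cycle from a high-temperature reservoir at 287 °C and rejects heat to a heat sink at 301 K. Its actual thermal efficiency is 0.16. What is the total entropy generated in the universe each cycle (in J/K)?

T_H = 287 °C → 287 + 273.15 = 560.15 K.
W = η·Q_H = 0.16 × 8850 = 1416 J, so Q_C = Q_H − W = 7434 J.
The hot reservoir loses entropy Q_H/T_H = 8850/560.15 = 15.80 J/K; the cold reservoir gains Q_C/T_C = 7434/301.00 = 24.70 J/K.
ΔS_univ = −Q_H/T_H + Q_C/T_C = 8.90 J/K (> 0, since η = 0.16 < η_Carnot = 0.463).

ΔS_univ ≈ 8.90 J/K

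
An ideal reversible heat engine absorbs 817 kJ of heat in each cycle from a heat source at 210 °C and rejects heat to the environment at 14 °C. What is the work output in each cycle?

T_H = 210 °C → 210 + 273.15 = 483.15 K.
T_C = 14 °C → 14 + 273.15 = 287.15 K.
The Carnot efficiency is η = 1 − T_C/T_H = 1 − 287.15/483.15 = 0.4057.
W = η·Q_H = 0.4057 × 817 = 331 kJ.

W ≈ 331 kJ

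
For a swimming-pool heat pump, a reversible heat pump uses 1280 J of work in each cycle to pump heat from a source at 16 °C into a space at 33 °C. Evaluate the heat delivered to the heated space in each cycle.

Q_H ≈ 23050 J

T_H = 33 °C → 33 + 273.15 = 306.15 K.
T_C = 16 °C → 16 + 273.15 = 289.15 K.
The Carnot heat-pump COP is COP_HP = T_H/(T_H − T_C) = 306.15/17.00 = 18.0088.
Q_H = COP_HP · W = 18.0088 × 1280 = 23050 J.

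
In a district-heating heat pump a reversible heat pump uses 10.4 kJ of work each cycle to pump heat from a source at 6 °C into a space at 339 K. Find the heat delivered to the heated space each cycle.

T_C = 6 °C → 6 + 273.15 = 279.15 K.
The Carnot heat-pump COP is COP_HP = T_H/(T_H − T_C) = 339.00/59.85 = 5.6642.
Q_H = COP_HP · W = 5.6642 × 10.4 = 58.9 kJ.

Q_H ≈ 58.9 kJ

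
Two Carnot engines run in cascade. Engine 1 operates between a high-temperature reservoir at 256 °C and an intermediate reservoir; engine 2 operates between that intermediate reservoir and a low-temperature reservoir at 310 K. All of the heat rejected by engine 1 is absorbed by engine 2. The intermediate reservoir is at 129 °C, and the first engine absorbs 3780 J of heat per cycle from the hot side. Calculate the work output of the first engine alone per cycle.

T_H = 256 °C → 256 + 273.15 = 529.15 K.
T_m = 129 °C → 129 + 273.15 = 402.15 K.
First-stage efficiency η₁ = 1 − T_m/T_H = 1 − 402.15/529.15 = 0.2400.
W₁ = η₁·Q_H = 0.2400 × 3780 = 907.2 J.

W₁ ≈ 907.2 J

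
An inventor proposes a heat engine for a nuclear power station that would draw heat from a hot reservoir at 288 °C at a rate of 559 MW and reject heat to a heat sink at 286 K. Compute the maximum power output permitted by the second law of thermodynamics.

Ẇ_max ≈ 274.1 MW

T_H = 288 °C → 288 + 273.15 = 561.15 K.
The upper bound on efficiency is η_max = 1 − T_C/T_H = 1 − 286.00/561.15 = 0.4903.
W_max = η_max · Q_H = 0.4903 × 559 = 274.1 MW.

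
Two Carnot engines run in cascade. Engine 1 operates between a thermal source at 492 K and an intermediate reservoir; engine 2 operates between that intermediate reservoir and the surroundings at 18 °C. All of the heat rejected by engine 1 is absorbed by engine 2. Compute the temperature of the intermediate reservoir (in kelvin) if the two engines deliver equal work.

T_m ≈ 392 K

T_C = 18 °C → 18 + 273.15 = 291.15 K.
For reversible stages Q_m = Q_H·(T_m/T_H). Setting W₁ = Q_H(1 − T_m/T_H) equal to W₂ = Q_m(1 − T_C/T_m) = Q_H·(T_m − T_C)/T_H gives T_H − T_m = T_m − T_C, so T_m = (T_H + T_C)/2 = (492.00 + 291.15)/2 = 392 K.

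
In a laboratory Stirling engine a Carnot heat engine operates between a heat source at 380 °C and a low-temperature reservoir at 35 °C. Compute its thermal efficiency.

T_H = 380 °C → 380 + 273.15 = 653.15 K.
T_C = 35 °C → 35 + 273.15 = 308.15 K.
The Carnot efficiency is η = 1 − T_C/T_H = 1 − 308.15/653.15 = 0.528.

η ≈ 0.528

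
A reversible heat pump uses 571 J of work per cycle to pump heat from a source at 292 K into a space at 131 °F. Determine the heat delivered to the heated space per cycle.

T_H = 131 °F → (131 − 32) × 5/9 = 55.00 °C = 328.15 K.
For a reversible heat pump, COP_HP = T_H/(T_H − T_C) = 328.15/36.15 = 9.0775.
Q_H = COP_HP · W = 9.0775 × 571 = 5183 J.

Q_H ≈ 5183 J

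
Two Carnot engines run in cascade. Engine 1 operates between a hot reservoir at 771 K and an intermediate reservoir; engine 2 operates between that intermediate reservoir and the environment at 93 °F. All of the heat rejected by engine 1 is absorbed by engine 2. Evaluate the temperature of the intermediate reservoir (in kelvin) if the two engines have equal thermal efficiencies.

T_C = 93 °F → (93 − 32) × 5/9 = 33.89 °C = 307.04 K.
Equal efficiencies require 1 − T_m/T_H = 1 − T_C/T_m, i.e. T_m/T_H = T_C/T_m, so T_m = √(T_H·T_C) = √(771.00 × 307.04) = 487 K.

T_m ≈ 487 K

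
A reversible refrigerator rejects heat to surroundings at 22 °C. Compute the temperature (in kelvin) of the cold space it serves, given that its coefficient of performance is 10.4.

T_H = 22 °C → 22 + 273.15 = 295.15 K.
COP_R = T_C/(T_H − T_C) ⇒ T_C = T_H·COP_R/(1 + COP_R) = 295.15 × 10.4/(1 + 10.4) = 269 K.

T_C ≈ 269 K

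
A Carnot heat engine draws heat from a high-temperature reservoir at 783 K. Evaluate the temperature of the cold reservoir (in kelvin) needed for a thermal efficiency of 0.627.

T_C ≈ 292.1 K

From η = 1 − T_C/T_H, T_C = T_H·(1 − η) = 783.00 × (1 − 0.627) = 292.1 K.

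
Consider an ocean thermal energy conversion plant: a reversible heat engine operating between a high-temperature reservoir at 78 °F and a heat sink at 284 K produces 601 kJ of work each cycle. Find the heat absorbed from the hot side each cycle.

T_H = 78 °F → (78 − 32) × 5/9 = 25.56 °C = 298.71 K.
Since the cycle is reversible, η = 1 − T_C/T_H = 1 − 284.00/298.71 = 0.0492.
Q_H = W/η = 601/0.0492 = 12200 kJ.

Q_H ≈ 12200 kJ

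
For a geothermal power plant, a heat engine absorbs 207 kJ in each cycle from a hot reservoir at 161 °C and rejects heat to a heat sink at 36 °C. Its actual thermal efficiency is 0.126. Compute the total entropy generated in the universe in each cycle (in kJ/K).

T_H = 161 °C → 161 + 273.15 = 434.15 K.
T_C = 36 °C → 36 + 273.15 = 309.15 K.
W = η·Q_H = 0.126 × 207 = 26.08 kJ, so Q_C = Q_H − W = 180.9 kJ.
Reservoir entropy changes: ΔS_H = −Q_H/T_H = −207/434.15 = -0.4768 kJ/K and ΔS_C = +Q_C/T_C = 180.9/309.15 = 0.5852 kJ/K.
ΔS_univ = −Q_H/T_H + Q_C/T_C = 0.108 kJ/K (> 0, since η = 0.126 < η_Carnot = 0.288).

ΔS_univ ≈ 0.108 kJ/K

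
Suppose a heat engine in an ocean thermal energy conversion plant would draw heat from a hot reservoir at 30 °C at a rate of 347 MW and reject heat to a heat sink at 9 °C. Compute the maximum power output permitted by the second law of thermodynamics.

T_H = 30 °C → 30 + 273.15 = 303.15 K.
T_C = 9 °C → 9 + 273.15 = 282.15 K.
The second-law ceiling is the Carnot efficiency, η_max = 1 − T_C/T_H = 1 − 282.15/303.15 = 0.0693.
W_max = η_max · Q_H = 0.0693 × 347 = 24.0 MW.

Ẇ_max ≈ 24.0 MW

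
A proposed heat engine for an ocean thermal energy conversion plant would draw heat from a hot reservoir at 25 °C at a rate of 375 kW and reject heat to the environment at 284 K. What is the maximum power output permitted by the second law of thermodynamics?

T_H = 25 °C → 25 + 273.15 = 298.15 K.
No engine can exceed the Carnot limit: η_max = 1 − T_C/T_H = 1 − 284.00/298.15 = 0.0475.
W_max = η_max · Q_H = 0.0475 × 375 = 17.80 kW.

Ẇ_max ≈ 17.80 kW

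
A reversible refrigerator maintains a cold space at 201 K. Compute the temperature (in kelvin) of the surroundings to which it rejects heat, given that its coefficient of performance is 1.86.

T_H ≈ 309 K

COP_R = T_C/(T_H − T_C) ⇒ T_H = T_C·(1 + 1/COP_R) = 201.00 × (1 + 1/1.86) = 309 K.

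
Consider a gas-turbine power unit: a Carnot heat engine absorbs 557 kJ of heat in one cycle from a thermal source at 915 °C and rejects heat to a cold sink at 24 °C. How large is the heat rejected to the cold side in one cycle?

Q_C ≈ 139 kJ

T_H = 915 °C → 915 + 273.15 = 1188.15 K.
T_C = 24 °C → 24 + 273.15 = 297.15 K.
For a reversible engine, η = 1 − T_C/T_H = 1 − 297.15/1188.15 = 0.7499.
For a reversible cycle Q_C/Q_H = T_C/T_H, so Q_C = 557 × 297.15/1188.15 = 139 kJ.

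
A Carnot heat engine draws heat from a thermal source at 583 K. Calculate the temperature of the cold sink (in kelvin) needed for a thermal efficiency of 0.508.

From η = 1 − T_C/T_H, T_C = T_H·(1 − η) = 583.00 × (1 − 0.508) = 287 K.

T_C ≈ 287 K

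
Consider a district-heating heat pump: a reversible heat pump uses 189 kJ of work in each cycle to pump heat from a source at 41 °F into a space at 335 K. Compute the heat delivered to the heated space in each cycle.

Q_H ≈ 1114 kJ

T_C = 41 °F → (41 − 32) × 5/9 = 5.00 °C = 278.15 K.
Reversible heating COP: COP_HP = T_H/(T_H − T_C) = 335.00/56.85 = 5.8927.
Q_H = COP_HP · W = 5.8927 × 189 = 1114 kJ.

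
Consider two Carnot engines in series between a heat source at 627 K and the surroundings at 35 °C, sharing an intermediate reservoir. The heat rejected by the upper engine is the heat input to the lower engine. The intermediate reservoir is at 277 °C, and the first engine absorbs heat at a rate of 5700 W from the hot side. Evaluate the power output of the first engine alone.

T_C = 35 °C → 35 + 273.15 = 308.15 K.
T_m = 277 °C → 277 + 273.15 = 550.15 K.
First-stage efficiency η₁ = 1 − T_m/T_H = 1 − 550.15/627.00 = 0.1226.
W₁ = η₁·Q_H = 0.1226 × 5700 = 699 W.

Ẇ₁ ≈ 699 W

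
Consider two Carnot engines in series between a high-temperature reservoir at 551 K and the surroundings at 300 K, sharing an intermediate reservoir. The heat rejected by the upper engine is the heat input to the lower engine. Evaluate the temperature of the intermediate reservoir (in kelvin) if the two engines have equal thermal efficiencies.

T_m ≈ 406.6 K

Equal efficiencies require 1 − T_m/T_H = 1 − T_C/T_m, i.e. T_m/T_H = T_C/T_m, so T_m = √(T_H·T_C) = √(551.00 × 300.00) = 406.6 K.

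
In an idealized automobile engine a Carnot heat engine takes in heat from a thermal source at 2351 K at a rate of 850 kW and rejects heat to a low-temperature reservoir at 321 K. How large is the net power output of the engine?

For a reversible engine, η = 1 − T_C/T_H = 1 − 321.00/2351.00 = 0.8635.
W = η·Q_H = 0.8635 × 850 = 733.9 kW.

Ẇ ≈ 733.9 kW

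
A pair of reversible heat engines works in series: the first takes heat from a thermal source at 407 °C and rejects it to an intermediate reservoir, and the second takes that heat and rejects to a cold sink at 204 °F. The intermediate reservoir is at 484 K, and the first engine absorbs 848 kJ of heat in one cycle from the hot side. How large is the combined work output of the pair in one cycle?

W_total ≈ 388 kJ

T_H = 407 °C → 407 + 273.15 = 680.15 K.
T_C = 204 °F → (204 − 32) × 5/9 = 95.56 °C = 368.71 K.
Two reversible stages in series are equivalent to a single Carnot engine between T_H and T_C, so η_total = 1 − T_C/T_H = 1 − 368.71/680.15 = 0.4579.
W_total = η_total · Q_H = 0.4579 × 848 = 388 kJ.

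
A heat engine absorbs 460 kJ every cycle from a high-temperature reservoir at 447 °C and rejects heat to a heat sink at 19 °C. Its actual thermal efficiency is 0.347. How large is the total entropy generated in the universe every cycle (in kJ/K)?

ΔS_univ ≈ 0.3894 kJ/K

T_H = 447 °C → 447 + 273.15 = 720.15 K.
T_C = 19 °C → 19 + 273.15 = 292.15 K.
W = η·Q_H = 0.347 × 460 = 159.6 kJ, so Q_C = Q_H − W = 300.4 kJ.
Entropy balance on the reservoirs: −Q_H/T_H = -0.6388 kJ/K, +Q_C/T_C = 1.028 kJ/K.
ΔS_univ = −Q_H/T_H + Q_C/T_C = 0.3894 kJ/K (> 0, since η = 0.347 < η_Carnot = 0.594).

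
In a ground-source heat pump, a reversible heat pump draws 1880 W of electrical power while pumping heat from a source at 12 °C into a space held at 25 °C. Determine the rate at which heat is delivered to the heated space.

T_H = 25 °C → 25 + 273.15 = 298.15 K.
T_C = 12 °C → 12 + 273.15 = 285.15 K.
Reversible heating COP: COP_HP = T_H/(T_H − T_C) = 298.15/13.00 = 22.9346.
Q_H = COP_HP · W = 22.9346 × 1880 = 43100 W.

Q̇_H ≈ 43100 W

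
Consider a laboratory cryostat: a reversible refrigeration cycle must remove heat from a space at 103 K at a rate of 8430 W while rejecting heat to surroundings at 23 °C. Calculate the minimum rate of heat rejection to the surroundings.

Q̇_H ≈ 24240 W

T_H = 23 °C → 23 + 273.15 = 296.15 K.
For a reversible cycle Q_H/Q_C = T_H/T_C, so Q_H = Q_C·T_H/T_C = 8430 × 296.15/103.00 = 24240 W.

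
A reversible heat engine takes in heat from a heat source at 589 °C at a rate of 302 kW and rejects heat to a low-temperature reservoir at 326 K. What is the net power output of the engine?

T_H = 589 °C → 589 + 273.15 = 862.15 K.
The Carnot efficiency is η = 1 − T_C/T_H = 1 − 326.00/862.15 = 0.6219.
W = η·Q_H = 0.6219 × 302 = 188 kW.

Ẇ ≈ 188 kW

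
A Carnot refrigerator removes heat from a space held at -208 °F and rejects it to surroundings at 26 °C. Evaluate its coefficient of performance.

T_H = 26 °C → 26 + 273.15 = 299.15 K.
T_C = -208 °F → (-208 − 32) × 5/9 = -133.33 °C = 139.82 K.
Carnot COP: COP_R = T_C/(T_H − T_C) = 139.82/(299.15 − 139.82) = 0.878.

COP_R ≈ 0.878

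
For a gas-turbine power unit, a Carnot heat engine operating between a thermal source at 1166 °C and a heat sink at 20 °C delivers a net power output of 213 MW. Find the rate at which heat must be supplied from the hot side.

T_H = 1166 °C → 1166 + 273.15 = 1439.15 K.
T_C = 20 °C → 20 + 273.15 = 293.15 K.
Since the cycle is reversible, η = 1 − T_C/T_H = 1 − 293.15/1439.15 = 0.7963.
Q_H = W/η = 213/0.7963 = 267.5 MW.

Q̇_H ≈ 267.5 MW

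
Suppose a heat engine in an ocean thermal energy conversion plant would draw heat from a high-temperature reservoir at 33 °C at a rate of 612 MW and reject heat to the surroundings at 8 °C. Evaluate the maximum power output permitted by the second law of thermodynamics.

Ẇ_max ≈ 50.0 MW

T_H = 33 °C → 33 + 273.15 = 306.15 K.
T_C = 8 °C → 8 + 273.15 = 281.15 K.
No engine can exceed the Carnot limit: η_max = 1 − T_C/T_H = 1 − 281.15/306.15 = 0.0817.
W_max = η_max · Q_H = 0.0817 × 612 = 50.0 MW.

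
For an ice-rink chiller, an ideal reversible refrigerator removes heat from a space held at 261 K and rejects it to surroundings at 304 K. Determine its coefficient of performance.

COP_R ≈ 6.07

COP_R = T_C/(T_H − T_C) = 261.00/(304.00 − 261.00) = 6.07.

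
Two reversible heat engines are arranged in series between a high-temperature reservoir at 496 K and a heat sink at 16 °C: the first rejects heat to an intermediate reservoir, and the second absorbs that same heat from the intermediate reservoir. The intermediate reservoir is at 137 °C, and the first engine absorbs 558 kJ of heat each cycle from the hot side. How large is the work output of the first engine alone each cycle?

T_C = 16 °C → 16 + 273.15 = 289.15 K.
T_m = 137 °C → 137 + 273.15 = 410.15 K.
First-stage efficiency η₁ = 1 − T_m/T_H = 1 − 410.15/496.00 = 0.1731.
W₁ = η₁·Q_H = 0.1731 × 558 = 96.58 kJ.

W₁ ≈ 96.58 kJ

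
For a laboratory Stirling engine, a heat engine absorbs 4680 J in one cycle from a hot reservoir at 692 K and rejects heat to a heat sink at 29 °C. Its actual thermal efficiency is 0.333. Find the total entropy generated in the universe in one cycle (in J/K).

T_C = 29 °C → 29 + 273.15 = 302.15 K.
W = η·Q_H = 0.333 × 4680 = 1558 J, so Q_C = Q_H − W = 3122 J.
Reservoir entropy changes: ΔS_H = −Q_H/T_H = −4680/692.00 = -6.763 J/K and ΔS_C = +Q_C/T_C = 3122/302.15 = 10.33 J/K.
ΔS_univ = −Q_H/T_H + Q_C/T_C = 3.57 J/K (> 0, since η = 0.333 < η_Carnot = 0.563).

ΔS_univ ≈ 3.57 J/K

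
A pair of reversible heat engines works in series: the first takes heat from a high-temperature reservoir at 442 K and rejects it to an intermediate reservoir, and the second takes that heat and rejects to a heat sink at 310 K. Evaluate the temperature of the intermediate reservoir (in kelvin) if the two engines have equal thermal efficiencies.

T_m ≈ 370.2 K

Equal efficiencies require 1 − T_m/T_H = 1 − T_C/T_m, i.e. T_m/T_H = T_C/T_m, so T_m = √(T_H·T_C) = √(442.00 × 310.00) = 370.2 K.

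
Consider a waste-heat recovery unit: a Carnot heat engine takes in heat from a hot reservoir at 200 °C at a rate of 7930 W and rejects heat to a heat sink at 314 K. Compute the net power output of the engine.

Ẇ ≈ 2667 W

T_H = 200 °C → 200 + 273.15 = 473.15 K.
The Carnot efficiency is η = 1 − T_C/T_H = 1 − 314.00/473.15 = 0.3364.
W = η·Q_H = 0.3364 × 7930 = 2667 W.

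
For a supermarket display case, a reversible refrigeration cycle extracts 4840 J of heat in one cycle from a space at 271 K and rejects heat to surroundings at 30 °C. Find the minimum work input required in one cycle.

T_H = 30 °C → 30 + 273.15 = 303.15 K.
For a reversible refrigerator, COP_R = T_C/(T_H − T_C) = 271.00/32.15 = 8.4292.
W = Q_C/COP_R = 4840/8.4292 = 574 J.

W_in ≈ 574 J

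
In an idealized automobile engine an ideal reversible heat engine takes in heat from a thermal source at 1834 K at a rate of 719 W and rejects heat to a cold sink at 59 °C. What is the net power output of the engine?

Ẇ ≈ 588.8 W

T_C = 59 °C → 59 + 273.15 = 332.15 K.
η_rev = 1 − T_C/T_H = 1 − 332.15/1834.00 = 0.8189.
W = η·Q_H = 0.8189 × 719 = 588.8 W.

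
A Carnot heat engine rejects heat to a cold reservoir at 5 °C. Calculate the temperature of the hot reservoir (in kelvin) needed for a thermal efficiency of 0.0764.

T_H ≈ 301 K

T_C = 5 °C → 5 + 273.15 = 278.15 K.
From η = 1 − T_C/T_H, solving for T_H gives T_H = T_C/(1 − η) = 278.15/(1 − 0.0764) = 301 K.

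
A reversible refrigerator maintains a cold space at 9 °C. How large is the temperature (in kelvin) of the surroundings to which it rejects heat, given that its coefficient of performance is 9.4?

T_H ≈ 312 K

T_C = 9 °C → 9 + 273.15 = 282.15 K.
COP_R = T_C/(T_H − T_C) ⇒ T_H = T_C·(1 + 1/COP_R) = 282.15 × (1 + 1/9.4) = 312 K.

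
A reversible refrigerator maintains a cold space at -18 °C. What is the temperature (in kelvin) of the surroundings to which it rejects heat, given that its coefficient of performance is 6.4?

T_H ≈ 295.0 K

T_C = -18 °C → -18 + 273.15 = 255.15 K.
COP_R = T_C/(T_H − T_C) ⇒ T_H = T_C·(1 + 1/COP_R) = 255.15 × (1 + 1/6.4) = 295.0 K.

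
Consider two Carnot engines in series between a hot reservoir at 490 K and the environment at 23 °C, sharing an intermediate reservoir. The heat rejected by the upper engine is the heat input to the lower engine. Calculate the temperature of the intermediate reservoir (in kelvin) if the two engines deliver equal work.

T_C = 23 °C → 23 + 273.15 = 296.15 K.
For reversible stages Q_m = Q_H·(T_m/T_H). Setting W₁ = Q_H(1 − T_m/T_H) equal to W₂ = Q_m(1 − T_C/T_m) = Q_H·(T_m − T_C)/T_H gives T_H − T_m = T_m − T_C, so T_m = (T_H + T_C)/2 = (490.00 + 296.15)/2 = 393.1 K.

T_m ≈ 393.1 K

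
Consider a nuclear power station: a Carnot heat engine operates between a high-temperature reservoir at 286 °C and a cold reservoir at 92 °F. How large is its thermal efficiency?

η ≈ 0.452

T_H = 286 °C → 286 + 273.15 = 559.15 K.
T_C = 92 °F → (92 − 32) × 5/9 = 33.33 °C = 306.48 K.
Since the cycle is reversible, η = 1 − T_C/T_H = 1 − 306.48/559.15 = 0.452.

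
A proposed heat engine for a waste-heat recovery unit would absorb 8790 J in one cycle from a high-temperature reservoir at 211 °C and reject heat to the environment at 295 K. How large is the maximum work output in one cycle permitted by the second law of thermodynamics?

T_H = 211 °C → 211 + 273.15 = 484.15 K.
By the Carnot theorem, η_max = 1 − T_C/T_H = 1 − 295.00/484.15 = 0.3907.
W_max = η_max · Q_H = 0.3907 × 8790 = 3434 J.

W_max ≈ 3434 J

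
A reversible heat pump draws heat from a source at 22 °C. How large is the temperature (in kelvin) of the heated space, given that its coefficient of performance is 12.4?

T_H ≈ 321 K

T_C = 22 °C → 22 + 273.15 = 295.15 K.
COP_HP = T_H/(T_H − T_C) ⇒ T_H = T_C·COP_HP/(COP_HP − 1) = 295.15 × 12.4/(12.4 − 1) = 321 K.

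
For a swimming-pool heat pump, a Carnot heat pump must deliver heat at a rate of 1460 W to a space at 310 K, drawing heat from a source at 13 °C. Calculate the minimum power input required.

Ẇ_in ≈ 112.3 W

T_C = 13 °C → 13 + 273.15 = 286.15 K.
Reversible heating COP: COP_HP = T_H/(T_H − T_C) = 310.00/23.85 = 12.9979.
W = Q_H/COP_HP = 1460/12.9979 = 112.3 W.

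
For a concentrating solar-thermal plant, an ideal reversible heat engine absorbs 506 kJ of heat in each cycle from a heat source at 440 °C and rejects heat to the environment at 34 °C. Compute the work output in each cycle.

W ≈ 288 kJ

T_H = 440 °C → 440 + 273.15 = 713.15 K.
T_C = 34 °C → 34 + 273.15 = 307.15 K.
η_rev = 1 − T_C/T_H = 1 − 307.15/713.15 = 0.5693.
W = η·Q_H = 0.5693 × 506 = 288 kJ.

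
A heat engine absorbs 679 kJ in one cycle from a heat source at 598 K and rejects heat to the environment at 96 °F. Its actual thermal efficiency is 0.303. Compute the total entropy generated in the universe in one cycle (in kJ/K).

T_C = 96 °F → (96 − 32) × 5/9 = 35.56 °C = 308.71 K.
W = η·Q_H = 0.303 × 679 = 205.7 kJ, so Q_C = Q_H − W = 473.3 kJ.
Entropy balance on the reservoirs: −Q_H/T_H = -1.135 kJ/K, +Q_C/T_C = 1.533 kJ/K.
ΔS_univ = −Q_H/T_H + Q_C/T_C = 0.398 kJ/K (> 0, since η = 0.303 < η_Carnot = 0.484).

ΔS_univ ≈ 0.398 kJ/K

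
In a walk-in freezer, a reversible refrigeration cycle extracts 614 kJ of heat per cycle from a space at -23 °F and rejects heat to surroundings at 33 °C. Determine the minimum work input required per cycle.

W_in ≈ 161 kJ

T_H = 33 °C → 33 + 273.15 = 306.15 K.
T_C = -23 °F → (-23 − 32) × 5/9 = -30.56 °C = 242.59 K.
Carnot COP: COP_R = T_C/(T_H − T_C) = 242.59/63.56 = 3.8170.
W = Q_C/COP_R = 614/3.8170 = 161 kJ.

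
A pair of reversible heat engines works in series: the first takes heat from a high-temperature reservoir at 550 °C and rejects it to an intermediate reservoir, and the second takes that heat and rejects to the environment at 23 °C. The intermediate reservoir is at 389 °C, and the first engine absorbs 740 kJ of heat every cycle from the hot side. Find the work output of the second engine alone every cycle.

T_H = 550 °C → 550 + 273.15 = 823.15 K.
T_C = 23 °C → 23 + 273.15 = 296.15 K.
T_m = 389 °C → 389 + 273.15 = 662.15 K.
Heat entering the second stage: Q_m = Q_H·(T_m/T_H) = 740 × 662.15/823.15 = 595 kJ.
Second-stage efficiency η₂ = 1 − T_C/T_m = 1 − 296.15/662.15 = 0.5527, so W₂ = η₂·Q_m = 329 kJ.

W₂ ≈ 329 kJ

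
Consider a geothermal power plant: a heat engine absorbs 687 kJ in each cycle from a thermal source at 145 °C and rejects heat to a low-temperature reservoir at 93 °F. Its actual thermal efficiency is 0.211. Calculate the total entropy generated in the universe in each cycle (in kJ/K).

T_H = 145 °C → 145 + 273.15 = 418.15 K.
T_C = 93 °F → (93 − 32) × 5/9 = 33.89 °C = 307.04 K.
W = η·Q_H = 0.211 × 687 = 145.0 kJ, so Q_C = Q_H − W = 542.0 kJ.
Reservoir entropy changes: ΔS_H = −Q_H/T_H = −687/418.15 = -1.643 kJ/K and ΔS_C = +Q_C/T_C = 542.0/307.04 = 1.765 kJ/K.
ΔS_univ = −Q_H/T_H + Q_C/T_C = 0.1224 kJ/K (> 0, since η = 0.211 < η_Carnot = 0.266).

ΔS_univ ≈ 0.1224 kJ/K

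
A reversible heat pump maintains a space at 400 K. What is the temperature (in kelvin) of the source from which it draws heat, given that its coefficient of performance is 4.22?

COP_HP = T_H/(T_H − T_C) ⇒ T_C = T_H·(COP_HP − 1)/COP_HP = 400.00 × (4.22 − 1)/4.22 = 305 K.

T_C ≈ 305 K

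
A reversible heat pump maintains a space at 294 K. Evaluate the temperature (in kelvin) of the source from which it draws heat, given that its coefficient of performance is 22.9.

T_C ≈ 281.2 K

COP_HP = T_H/(T_H − T_C) ⇒ T_C = T_H·(COP_HP − 1)/COP_HP = 294.00 × (22.9 − 1)/22.9 = 281.2 K.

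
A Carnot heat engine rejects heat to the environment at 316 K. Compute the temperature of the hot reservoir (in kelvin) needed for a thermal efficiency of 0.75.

T_H ≈ 1260 K

From η = 1 − T_C/T_H, solving for T_H gives T_H = T_C/(1 − η) = 316.00/(1 − 0.75) = 1260 K.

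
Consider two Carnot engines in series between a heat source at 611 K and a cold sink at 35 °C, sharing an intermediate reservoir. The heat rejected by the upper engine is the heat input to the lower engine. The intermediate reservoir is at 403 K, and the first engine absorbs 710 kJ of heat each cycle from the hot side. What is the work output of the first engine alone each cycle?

W₁ ≈ 241.7 kJ

T_C = 35 °C → 35 + 273.15 = 308.15 K.
First-stage efficiency η₁ = 1 − T_m/T_H = 1 − 403.00/611.00 = 0.3404.
W₁ = η₁·Q_H = 0.3404 × 710 = 241.7 kJ.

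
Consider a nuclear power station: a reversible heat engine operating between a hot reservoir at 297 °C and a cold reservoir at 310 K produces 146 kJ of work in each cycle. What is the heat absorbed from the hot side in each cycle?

T_H = 297 °C → 297 + 273.15 = 570.15 K.
The Carnot efficiency is η = 1 − T_C/T_H = 1 − 310.00/570.15 = 0.4563.
Q_H = W/η = 146/0.4563 = 320 kJ.

Q_H ≈ 320 kJ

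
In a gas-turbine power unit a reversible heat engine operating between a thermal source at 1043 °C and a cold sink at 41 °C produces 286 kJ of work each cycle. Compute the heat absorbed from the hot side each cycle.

Q_H ≈ 375.7 kJ

T_H = 1043 °C → 1043 + 273.15 = 1316.15 K.
T_C = 41 °C → 41 + 273.15 = 314.15 K.
The Carnot efficiency is η = 1 − T_C/T_H = 1 − 314.15/1316.15 = 0.7613.
Q_H = W/η = 286/0.7613 = 375.7 kJ.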